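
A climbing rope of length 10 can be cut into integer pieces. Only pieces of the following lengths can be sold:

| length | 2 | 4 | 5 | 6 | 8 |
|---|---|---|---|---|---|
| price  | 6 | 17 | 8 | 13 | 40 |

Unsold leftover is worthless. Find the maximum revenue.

46

Let best[k] be the best obtainable value from length k. For each k, try every first piece i and keep the best of price[i] + best[k−i].
best[1] = 0
best[2] = 6
best[3] = 6
best[4] = 17
best[5] = 17
best[6] = 23  (first piece 2, then best[4]=17)
best[7] = 23
best[8] = 40
best[9] = 40
best[10] = 46  (first piece 2, then best[8]=40)
One optimal cutting: 8 + 2 → €46.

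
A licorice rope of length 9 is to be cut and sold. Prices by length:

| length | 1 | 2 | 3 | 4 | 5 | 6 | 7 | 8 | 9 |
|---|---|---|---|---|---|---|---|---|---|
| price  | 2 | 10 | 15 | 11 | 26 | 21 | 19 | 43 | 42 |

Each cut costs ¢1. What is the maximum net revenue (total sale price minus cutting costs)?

44

Build v[k] bottom-up: v[k] = max over allowed piece i of (p[i] + v[k−i]) − 1 per cut.
v[1] = 2
v[2] = 10
v[3] = 15
v[4] = 19  (first piece 2, then v[2]=10)
v[5] = 26
v[6] = 29  (first piece 3, then v[3]=15)
v[7] = 35  (first piece 2, then v[5]=26)
v[8] = 43
v[9] = 44  (first piece 1, then v[8]=43)
One optimal plan: pieces 8 + 1 (1 cut) → ¢45 − ¢1 = ¢44.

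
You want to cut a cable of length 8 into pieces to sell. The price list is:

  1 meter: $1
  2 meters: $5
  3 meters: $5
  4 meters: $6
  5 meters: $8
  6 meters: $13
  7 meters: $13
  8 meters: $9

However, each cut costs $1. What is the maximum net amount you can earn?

17

Consider every possible first cut. net[k] is the best of p[i]+net[k−i] over all sellable i≤k, charging 1 whenever i<k.
net[1] = 1
net[2] = 5
net[3] = 5  (first piece 1, then net[2]=5)
net[4] = 9  (first piece 2, then net[2]=5)
net[5] = 9  (first piece 1, then net[4]=9)
net[6] = 13  (first piece 2, then net[4]=9)
net[7] = 13  (first piece 1, then net[6]=13)
net[8] = 17  (first piece 2, then net[6]=13)
One optimal plan: pieces 2 + 2 + 2 + 2 (3 cuts) → $20 − $3 = $17.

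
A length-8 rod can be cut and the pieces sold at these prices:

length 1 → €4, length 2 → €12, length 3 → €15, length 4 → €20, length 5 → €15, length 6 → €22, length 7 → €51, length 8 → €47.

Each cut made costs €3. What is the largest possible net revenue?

Build r[k] bottom-up: r[k] = max over allowed piece i of (p[i] + r[k−i]) − 3 per cut.
r[1] = 4
r[2] = max(4+4-3, 12+0) = 12
r[3] = max(4+12-3, 12+4-3, 15+0) = 15
r[4] = max(4+15-3, 12+12-3, 15+4-3, 20+0) = 21
r[5] = max(4+21-3, 12+15-3, 15+12-3, 20+4-3, 15+0) = 24
r[6] = max(4+24-3, 12+21-3, 15+15-3, 20+12-3, 15+4-3, 22+0) = 30
r[7] = max(4+30-3, 12+24-3, 15+21-3, …, 22+4-3, 51+0) = 51
r[8] = max(4+51-3, 12+30-3, 15+24-3, …, 51+4-3, 47+0) = 52
One optimal plan: pieces 7 + 1 (1 cut) → €55 − €3 = €52.

52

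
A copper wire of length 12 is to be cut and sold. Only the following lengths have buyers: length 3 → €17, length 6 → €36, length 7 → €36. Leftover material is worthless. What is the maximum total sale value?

72

Let r[k] be the best obtainable value from length k. For each k, try every first piece i and keep the best of price[i] + r[k−i].
r[1] = 0
r[2] = 0
r[3] = 17
r[4] = 17
r[5] = 17
r[6] = 36
r[7] = 36
r[8] = 36
r[9] = 53  (first piece 3, then r[6]=36)
r[10] = 53
r[11] = 53
r[12] = 72  (first piece 6, then r[6]=36)
One optimal cutting: 6 + 6 → €72.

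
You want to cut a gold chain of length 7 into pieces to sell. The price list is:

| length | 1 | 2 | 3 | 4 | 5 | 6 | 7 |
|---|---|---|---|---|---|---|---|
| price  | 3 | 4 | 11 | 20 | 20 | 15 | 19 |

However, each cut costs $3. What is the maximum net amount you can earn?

Consider every possible first cut. v[k] is the best of p[i]+v[k−i] over all sellable i≤k, charging 3 whenever i<k.
v[1] = 3
v[2] = max(3+3-3, 4+0) = 4
v[3] = max(3+4-3, 4+3-3, 11+0) = 11
v[4] = max(3+11-3, 4+4-3, 11+3-3, 20+0) = 20
v[5] = max(3+20-3, 4+11-3, 11+4-3, 20+3-3, 20+0) = 20
v[6] = max(3+20-3, 4+20-3, 11+11-3, 20+4-3, 20+3-3, 15+0) = 21
v[7] = max(3+21-3, 4+20-3, 11+20-3, …, 15+3-3, 19+0) = 28
One optimal plan: pieces 4 + 3 (1 cut) → $31 − $3 = $28.

28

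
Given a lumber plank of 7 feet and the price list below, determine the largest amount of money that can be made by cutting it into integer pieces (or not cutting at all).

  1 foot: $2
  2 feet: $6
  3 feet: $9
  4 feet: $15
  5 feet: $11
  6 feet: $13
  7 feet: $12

24

Let best[k] be the best obtainable value from length k. For each k, try every first piece i and keep the best of price[i] + best[k−i].
best[1] = 2
best[2] = max(2+2, 6+0) = 6
best[3] = max(2+6, 6+2, 9+0) = 9
best[4] = max(2+9, 6+6, 9+2, 15+0) = 15
best[5] = max(2+15, 6+9, 9+6, 15+2, 11+0) = 17
best[6] = max(2+17, 6+15, 9+9, 15+6, 11+2, 13+0) = 21
best[7] = max(2+21, 6+17, 9+15, …, 13+2, 12+0) = 24
One optimal cutting: 4 + 3 → $15 + $9 = $24.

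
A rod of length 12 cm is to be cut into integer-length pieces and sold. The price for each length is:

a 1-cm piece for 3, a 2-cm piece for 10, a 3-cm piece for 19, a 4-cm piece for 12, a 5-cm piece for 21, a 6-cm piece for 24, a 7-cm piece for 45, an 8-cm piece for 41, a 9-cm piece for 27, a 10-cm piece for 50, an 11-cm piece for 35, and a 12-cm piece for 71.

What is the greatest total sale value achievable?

Build best[k] bottom-up: best[k] = max over allowed piece i of (p[i] + best[k−i]).
best[1] = 3
best[2] = max(3+3, 10+0) = 10
best[3] = max(3+10, 10+3, 19+0) = 19
best[4] = max(3+19, 10+10, 19+3, 12+0) = 22
best[5] = max(3+22, 10+19, 19+10, 12+3, 21+0) = 29
best[6] = max(3+29, 10+22, 19+19, 12+10, 21+3, 24+0) = 38
best[7] = max(3+38, 10+29, 19+22, …, 24+3, 45+0) = 45
best[8] = max(3+45, 10+38, 19+29, …, 45+3, 41+0) = 48
best[9] = max(3+48, 10+45, 19+38, …, 41+3, 27+0) = 57
best[10] = max(3+57, 10+48, 19+45, …, 27+3, 50+0) = 64
best[11] = max(3+64, 10+57, 19+48, …, 50+3, 35+0) = 67
best[12] = max(3+67, 10+64, 19+57, …, 35+3, 71+0) = 76
One optimal cutting: 3 + 3 + 3 + 3 → 19 + 19 + 19 + 19 = 76.

76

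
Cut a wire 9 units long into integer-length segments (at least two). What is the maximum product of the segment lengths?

27

Fill P[k] for k=2..9: at each k try every first piece i and multiply by the better of (k−i) uncut or P[k−i].
P[2] = 1*max(1,0) = 1*1 = 1
P[3] = max(1*2, 2*1) = 2
P[4] = max(1*3, 2*2, 3*1) = 4
P[5] = max(1*4, 2*3, 3*2, 4*1) = 6
P[6] = max(1*6, 2*4, 3*3, 4*2, 5*1) = 9
P[7] = max(1*9, 2*6, 3*4, 4*3, 5*2, 6*1) = 12
P[8] = max(1*12, 2*9, 3*6, …, 6*2, 7*1) = 18
P[9] = max(1*18, 2*12, 3*9, …, 7*2, 8*1) = 27
One optimal split: 3 + 3 + 3; product 3*3*3 = 27.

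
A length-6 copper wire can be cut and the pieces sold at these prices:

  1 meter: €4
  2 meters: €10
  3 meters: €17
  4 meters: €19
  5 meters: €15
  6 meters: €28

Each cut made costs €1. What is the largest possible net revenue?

Consider every possible first cut. r[k] is the best of p[i]+r[k−i] over all sellable i≤k, charging 1 whenever i<k.
r[1] = 4
r[2] = max(4+4-1, 10+0) = 10
r[3] = max(4+10-1, 10+4-1, 17+0) = 17
r[4] = max(4+17-1, 10+10-1, 17+4-1, 19+0) = 20
r[5] = max(4+20-1, 10+17-1, 17+10-1, 19+4-1, 15+0) = 26
r[6] = max(4+26-1, 10+20-1, 17+17-1, 19+10-1, 15+4-1, 28+0) = 33
One optimal plan: pieces 3 + 3 (1 cut) → €34 − €1 = €33.

33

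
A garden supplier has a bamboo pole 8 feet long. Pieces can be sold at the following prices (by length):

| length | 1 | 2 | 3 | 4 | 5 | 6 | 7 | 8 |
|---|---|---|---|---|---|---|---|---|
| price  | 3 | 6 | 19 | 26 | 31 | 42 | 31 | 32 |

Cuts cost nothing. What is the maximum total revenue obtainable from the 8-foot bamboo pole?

52

Let R[k] be the best obtainable value from length k. For each k, try every first piece i and keep the best of price[i] + R[k−i].
R[1] = 3
R[2] = 6  (first piece 1, then R[1]=3)
R[3] = 19
R[4] = 26
R[5] = 31
R[6] = 42
R[7] = 45  (first piece 1, then R[6]=42)
R[8] = 52  (first piece 4, then R[4]=26)
One optimal cutting: 4 + 4 → $26 + $26 = $52.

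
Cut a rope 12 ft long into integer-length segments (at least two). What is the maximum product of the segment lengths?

81

Let prod[k] be the best product for length k (with at least one cut). For each first piece i, the rest contributes max(k−i, prod[k−i]).
prod[2] = 1·max(1,0) = 1·1 = 1
prod[3] = 1·max(2,1) = 1·2 = 2
prod[4] = 2·max(2,1) = 2·2 = 4
prod[5] = 2·max(3,2) = 2·3 = 6
prod[6] = 3·max(3,2) = 3·3 = 9
prod[7] = 2·max(5,6) = 2·6 = 12
prod[8] = 2·max(6,9) = 2·9 = 18
prod[9] = 3·max(6,9) = 3·9 = 27
prod[10] = 2·max(8,18) = 2·18 = 36
prod[11] = 2·max(9,27) = 2·27 = 54
prod[12] = 3·max(9,27) = 3·27 = 81
One optimal split: 3 + 3 + 3 + 3; product 3·3·3·3 = 81.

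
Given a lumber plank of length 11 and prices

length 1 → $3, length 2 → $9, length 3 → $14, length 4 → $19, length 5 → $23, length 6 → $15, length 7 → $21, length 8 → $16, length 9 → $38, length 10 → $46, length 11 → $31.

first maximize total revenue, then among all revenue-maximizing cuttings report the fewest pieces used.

Let r[k] be the best obtainable value from length k. For each k, try every first piece i and keep the best of price[i] + r[k−i].
r[1] = 3
r[2] = max(3+3, 9+0) = 9
r[3] = max(3+9, 9+3, 14+0) = 14
r[4] = max(3+14, 9+9, 14+3, 19+0) = 19
r[5] = max(3+19, 9+14, 14+9, 19+3, 23+0) = 23
r[6] = max(3+23, 9+19, 14+14, 19+9, 23+3, 15+0) = 28
r[7] = max(3+28, 9+23, 14+19, …, 15+3, 21+0) = 33
r[8] = max(3+33, 9+28, 14+23, …, 21+3, 16+0) = 38
r[9] = max(3+38, 9+33, 14+28, …, 16+3, 38+0) = 42
r[10] = max(3+42, 9+38, 14+33, …, 38+3, 46+0) = 47
r[11] = max(3+47, 9+42, 14+38, …, 46+3, 31+0) = 52
Maximum revenue is $52.
Now minimize piece count subject to staying optimal: for each k, pieces[k] = 1 + min over i with p[i]+r[k−i]=r[k] of pieces[k−i].
pieces[8] = 2
pieces[9] = 2
pieces[10] = 3
pieces[11] = 3

3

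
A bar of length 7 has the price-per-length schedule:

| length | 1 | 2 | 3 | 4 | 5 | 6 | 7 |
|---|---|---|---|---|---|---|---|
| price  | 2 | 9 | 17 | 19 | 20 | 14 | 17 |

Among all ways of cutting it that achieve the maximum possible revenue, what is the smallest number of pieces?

2

Let r[k] be the best obtainable value from length k. For each k, try every first piece i and keep the best of price[i] + r[k−i].
r[1] = 2
r[2] = max(2+2, 9+0) = 9
r[3] = max(2+9, 9+2, 17+0) = 17
r[4] = max(2+17, 9+9, 17+2, 19+0) = 19
r[5] = max(2+19, 9+17, 17+9, 19+2, 20+0) = 26
r[6] = max(2+26, 9+19, 17+17, 19+9, 20+2, 14+0) = 34
r[7] = max(2+34, 9+26, 17+19, …, 14+2, 17+0) = 36
Maximum revenue is €36.
Now minimize piece count subject to staying optimal: for each k, pieces[k] = 1 + min over i with p[i]+r[k−i]=r[k] of pieces[k−i].
pieces[4] = 1
pieces[5] = 2
pieces[6] = 2
pieces[7] = 2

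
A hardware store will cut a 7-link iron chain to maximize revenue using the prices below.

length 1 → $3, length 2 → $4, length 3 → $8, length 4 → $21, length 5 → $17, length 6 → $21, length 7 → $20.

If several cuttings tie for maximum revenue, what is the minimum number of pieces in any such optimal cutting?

4

Let r[k] be the best obtainable value from length k. For each k, try every first piece i and keep the best of price[i] + r[k−i].
r[1] = 3
r[2] = 6  (first piece 1, then r[1]=3)
r[3] = 9  (first piece 1, then r[2]=6)
r[4] = 21
r[5] = 24  (first piece 1, then r[4]=21)
r[6] = 27  (first piece 1, then r[5]=24)
r[7] = 30  (first piece 1, then r[6]=27)
Maximum revenue is $30.
Now minimize piece count subject to staying optimal: for each k, pieces[k] = 1 + min over i with p[i]+r[k−i]=r[k] of pieces[k−i].
pieces[4] = 1
pieces[5] = 2
pieces[6] = 3
pieces[7] = 4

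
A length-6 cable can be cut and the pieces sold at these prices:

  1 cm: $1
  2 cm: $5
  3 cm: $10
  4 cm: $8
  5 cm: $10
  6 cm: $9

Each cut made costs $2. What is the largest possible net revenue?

18

Build net[k] bottom-up: net[k] = max over allowed piece i of (p[i] + net[k−i]) − 2 per cut.
net[1] = 1
net[2] = max(1+1-2, 5+0) = 5
net[3] = max(1+5-2, 5+1-2, 10+0) = 10
net[4] = max(1+10-2, 5+5-2, 10+1-2, 8+0) = 9
net[5] = max(1+9-2, 5+10-2, 10+5-2, 8+1-2, 10+0) = 13
net[6] = max(1+13-2, 5+9-2, 10+10-2, 8+5-2, 10+1-2, 9+0) = 18
One optimal plan: pieces 3 + 3 (1 cut) → $20 − $2 = $18.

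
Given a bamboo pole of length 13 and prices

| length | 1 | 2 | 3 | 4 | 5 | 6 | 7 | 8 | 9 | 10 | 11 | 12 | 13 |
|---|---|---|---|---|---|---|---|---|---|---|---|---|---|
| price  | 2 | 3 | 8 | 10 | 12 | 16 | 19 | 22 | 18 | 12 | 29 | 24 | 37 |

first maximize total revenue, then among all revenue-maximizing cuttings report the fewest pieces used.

Consider every possible first cut. r[k] is the best of p[i]+r[k−i] over all sellable i≤k.
r[1] = 2
r[2] = max(2+2, 3+0) = 4
r[3] = max(2+4, 3+2, 8+0) = 8
r[4] = max(2+8, 3+4, 8+2, 10+0) = 10
r[5] = max(2+10, 3+8, 8+4, 10+2, 12+0) = 12
r[6] = max(2+12, 3+10, 8+8, 10+4, 12+2, 16+0) = 16
r[7] = max(2+16, 3+12, 8+10, …, 16+2, 19+0) = 19
r[8] = max(2+19, 3+16, 8+12, …, 19+2, 22+0) = 22
r[9] = max(2+22, 3+19, 8+16, …, 22+2, 18+0) = 24
r[10] = max(2+24, 3+22, 8+19, …, 18+2, 12+0) = 27
r[11] = max(2+27, 3+24, 8+22, …, 12+2, 29+0) = 30
r[12] = max(2+30, 3+27, 8+24, …, 29+2, 24+0) = 32
r[13] = max(2+32, 3+30, 8+27, …, 24+2, 37+0) = 37
Maximum revenue is $37.
Now minimize piece count subject to staying optimal: for each k, pieces[k] = 1 + min over i with p[i]+r[k−i]=r[k] of pieces[k−i].
pieces[10] = 2
pieces[11] = 2
pieces[12] = 2
pieces[13] = 1

1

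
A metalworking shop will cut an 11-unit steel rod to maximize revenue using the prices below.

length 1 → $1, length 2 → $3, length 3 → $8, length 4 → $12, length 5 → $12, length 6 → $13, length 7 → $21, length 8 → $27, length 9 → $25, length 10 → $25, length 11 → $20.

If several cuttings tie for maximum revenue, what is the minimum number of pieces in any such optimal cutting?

Consider every possible first cut. r[k] is the best of p[i]+r[k−i] over all sellable i≤k.
r[1] = 1
r[2] = max(1+1, 3+0) = 3
r[3] = max(1+3, 3+1, 8+0) = 8
r[4] = max(1+8, 3+3, 8+1, 12+0) = 12
r[5] = max(1+12, 3+8, 8+3, 12+1, 12+0) = 13
r[6] = max(1+13, 3+12, 8+8, 12+3, 12+1, 13+0) = 16
r[7] = max(1+16, 3+13, 8+12, …, 13+1, 21+0) = 21
r[8] = max(1+21, 3+16, 8+13, …, 21+1, 27+0) = 27
r[9] = max(1+27, 3+21, 8+16, …, 27+1, 25+0) = 28
r[10] = max(1+28, 3+27, 8+21, …, 25+1, 25+0) = 30
r[11] = max(1+30, 3+28, 8+27, …, 25+1, 20+0) = 35
Maximum revenue is $35.
Now minimize piece count subject to staying optimal: for each k, pieces[k] = 1 + min over i with p[i]+r[k−i]=r[k] of pieces[k−i].
pieces[8] = 1
pieces[9] = 2
pieces[10] = 2
pieces[11] = 2

2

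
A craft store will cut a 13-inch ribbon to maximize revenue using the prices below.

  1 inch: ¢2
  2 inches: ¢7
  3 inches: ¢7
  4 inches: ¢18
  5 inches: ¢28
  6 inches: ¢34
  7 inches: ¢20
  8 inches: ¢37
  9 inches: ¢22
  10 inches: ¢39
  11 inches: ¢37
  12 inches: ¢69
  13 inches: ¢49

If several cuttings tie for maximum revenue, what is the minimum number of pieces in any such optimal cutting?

Let r[k] be the best obtainable value from length k. For each k, try every first piece i and keep the best of price[i] + r[k−i].
r[1] = 2
r[2] = max(2+2, 7+0) = 7
r[3] = max(2+7, 7+2, 7+0) = 9
r[4] = max(2+9, 7+7, 7+2, 18+0) = 18
r[5] = max(2+18, 7+9, 7+7, 18+2, 28+0) = 28
r[6] = max(2+28, 7+18, 7+9, 18+7, 28+2, 34+0) = 34
r[7] = max(2+34, 7+28, 7+18, …, 34+2, 20+0) = 36
r[8] = max(2+36, 7+34, 7+28, …, 20+2, 37+0) = 41
r[9] = max(2+41, 7+36, 7+34, …, 37+2, 22+0) = 46
r[10] = max(2+46, 7+41, 7+36, …, 22+2, 39+0) = 56
r[11] = max(2+56, 7+46, 7+41, …, 39+2, 37+0) = 62
r[12] = max(2+62, 7+56, 7+46, …, 37+2, 69+0) = 69
r[13] = max(2+69, 7+62, 7+56, …, 69+2, 49+0) = 71
Maximum revenue is ¢71.
Now minimize piece count subject to staying optimal: for each k, pieces[k] = 1 + min over i with p[i]+r[k−i]=r[k] of pieces[k−i].
pieces[10] = 2
pieces[11] = 2
pieces[12] = 1
pieces[13] = 2

2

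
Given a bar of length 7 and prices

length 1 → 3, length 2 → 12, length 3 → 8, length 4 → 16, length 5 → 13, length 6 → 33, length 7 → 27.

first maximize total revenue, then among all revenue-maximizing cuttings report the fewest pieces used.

Build r[k] bottom-up: r[k] = max over allowed piece i of (p[i] + r[k−i]).
r[1] = 3
r[2] = 12
r[3] = 15  (first piece 1, then r[2]=12)
r[4] = 24  (first piece 2, then r[2]=12)
r[5] = 27  (first piece 1, then r[4]=24)
r[6] = 36  (first piece 2, then r[4]=24)
r[7] = 39  (first piece 1, then r[6]=36)
Maximum revenue is 39.
Now minimize piece count subject to staying optimal: for each k, pieces[k] = 1 + min over i with p[i]+r[k−i]=r[k] of pieces[k−i].
pieces[4] = 2
pieces[5] = 3
pieces[6] = 3
pieces[7] = 4

4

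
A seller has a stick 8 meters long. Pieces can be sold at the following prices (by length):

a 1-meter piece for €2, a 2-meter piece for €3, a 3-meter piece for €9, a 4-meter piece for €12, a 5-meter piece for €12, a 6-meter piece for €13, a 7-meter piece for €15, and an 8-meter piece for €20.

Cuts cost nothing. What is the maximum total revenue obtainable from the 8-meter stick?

24

Let best[k] be the best obtainable value from length k. For each k, try every first piece i and keep the best of price[i] + best[k−i].
best[1] = 2
best[2] = max(2+2, 3+0) = 4
best[3] = max(2+4, 3+2, 9+0) = 9
best[4] = max(2+9, 3+4, 9+2, 12+0) = 12
best[5] = max(2+12, 3+9, 9+4, 12+2, 12+0) = 14
best[6] = max(2+14, 3+12, 9+9, 12+4, 12+2, 13+0) = 18
best[7] = max(2+18, 3+14, 9+12, …, 13+2, 15+0) = 21
best[8] = max(2+21, 3+18, 9+14, …, 15+2, 20+0) = 24
One optimal cutting: 4 + 4 → €12 + €12 = €24.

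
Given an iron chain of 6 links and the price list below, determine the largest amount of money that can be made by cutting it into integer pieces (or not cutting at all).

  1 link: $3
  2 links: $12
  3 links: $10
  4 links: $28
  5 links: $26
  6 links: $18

Consider every possible first cut. r[k] is the best of p[i]+r[k−i] over all sellable i≤k.
r[1] = 3
r[2] = max(3+3, 12+0) = 12
r[3] = max(3+12, 12+3, 10+0) = 15
r[4] = max(3+15, 12+12, 10+3, 28+0) = 28
r[5] = max(3+28, 12+15, 10+12, 28+3, 26+0) = 31
r[6] = max(3+31, 12+28, 10+15, 28+12, 26+3, 18+0) = 40
One optimal cutting: 4 + 2 → $28 + $12 = $40.

40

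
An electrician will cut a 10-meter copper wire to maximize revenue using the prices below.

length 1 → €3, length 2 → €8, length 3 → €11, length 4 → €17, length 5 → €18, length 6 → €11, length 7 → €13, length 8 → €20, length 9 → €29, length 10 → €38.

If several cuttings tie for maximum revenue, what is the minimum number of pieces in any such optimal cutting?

Consider every possible first cut. r[k] is the best of p[i]+r[k−i] over all sellable i≤k.
r[1] = 3
r[2] = max(3+3, 8+0) = 8
r[3] = max(3+8, 8+3, 11+0) = 11
r[4] = max(3+11, 8+8, 11+3, 17+0) = 17
r[5] = max(3+17, 8+11, 11+8, 17+3, 18+0) = 20
r[6] = max(3+20, 8+17, 11+11, 17+8, 18+3, 11+0) = 25
r[7] = max(3+25, 8+20, 11+17, …, 11+3, 13+0) = 28
r[8] = max(3+28, 8+25, 11+20, …, 13+3, 20+0) = 34
r[9] = max(3+34, 8+28, 11+25, …, 20+3, 29+0) = 37
r[10] = max(3+37, 8+34, 11+28, …, 29+3, 38+0) = 42
Maximum revenue is €42.
Now minimize piece count subject to staying optimal: for each k, pieces[k] = 1 + min over i with p[i]+r[k−i]=r[k] of pieces[k−i].
pieces[7] = 2
pieces[8] = 2
pieces[9] = 3
pieces[10] = 3

3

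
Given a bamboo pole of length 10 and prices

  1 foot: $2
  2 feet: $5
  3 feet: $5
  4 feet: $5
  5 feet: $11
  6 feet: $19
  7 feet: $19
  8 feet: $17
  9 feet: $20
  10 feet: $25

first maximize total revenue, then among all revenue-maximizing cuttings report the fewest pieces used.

Let r[k] be the best obtainable value from length k. For each k, try every first piece i and keep the best of price[i] + r[k−i].
r[1] = 2
r[2] = 5
r[3] = 7  (first piece 1, then r[2]=5)
r[4] = 10  (first piece 2, then r[2]=5)
r[5] = 12  (first piece 1, then r[4]=10)
r[6] = 19
r[7] = 21  (first piece 1, then r[6]=19)
r[8] = 24  (first piece 2, then r[6]=19)
r[9] = 26  (first piece 1, then r[8]=24)
r[10] = 29  (first piece 2, then r[8]=24)
Maximum revenue is $29.
Now minimize piece count subject to staying optimal: for each k, pieces[k] = 1 + min over i with p[i]+r[k−i]=r[k] of pieces[k−i].
pieces[7] = 2
pieces[8] = 2
pieces[9] = 3
pieces[10] = 3

3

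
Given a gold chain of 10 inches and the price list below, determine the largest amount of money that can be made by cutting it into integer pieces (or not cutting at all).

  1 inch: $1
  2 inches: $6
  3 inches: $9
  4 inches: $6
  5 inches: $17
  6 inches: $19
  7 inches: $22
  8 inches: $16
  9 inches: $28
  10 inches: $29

34

Consider every possible first cut. v[k] is the best of p[i]+v[k−i] over all sellable i≤k.
v[1] = 1
v[2] = max(1+1, 6+0) = 6
v[3] = max(1+6, 6+1, 9+0) = 9
v[4] = max(1+9, 6+6, 9+1, 6+0) = 12
v[5] = max(1+12, 6+9, 9+6, 6+1, 17+0) = 17
v[6] = max(1+17, 6+12, 9+9, 6+6, 17+1, 19+0) = 19
v[7] = max(1+19, 6+17, 9+12, …, 19+1, 22+0) = 23
v[8] = max(1+23, 6+19, 9+17, …, 22+1, 16+0) = 26
v[9] = max(1+26, 6+23, 9+19, …, 16+1, 28+0) = 29
v[10] = max(1+29, 6+26, 9+23, …, 28+1, 29+0) = 34
One optimal cutting: 5 + 5 → $17 + $17 = $34.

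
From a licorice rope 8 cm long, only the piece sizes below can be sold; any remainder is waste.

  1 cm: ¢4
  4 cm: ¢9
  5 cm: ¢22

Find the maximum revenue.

34

Let best[k] be the best obtainable value from length k. For each k, try every first piece i and keep the best of price[i] + best[k−i].
best[1] = 4
best[2] = 8  (first piece 1, then best[1]=4)
best[3] = 12  (first piece 1, then best[2]=8)
best[4] = 16  (first piece 1, then best[3]=12)
best[5] = 22
best[6] = 26  (first piece 1, then best[5]=22)
best[7] = 30  (first piece 1, then best[6]=26)
best[8] = 34  (first piece 1, then best[7]=30)
One optimal cutting: 5 + 1 + 1 + 1 → ¢34.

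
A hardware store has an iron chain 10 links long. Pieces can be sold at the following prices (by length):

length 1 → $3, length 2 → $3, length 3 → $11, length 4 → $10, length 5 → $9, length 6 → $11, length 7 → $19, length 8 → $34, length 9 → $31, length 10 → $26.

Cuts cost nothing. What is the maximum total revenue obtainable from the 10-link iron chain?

Let r[k] be the best obtainable value from length k. For each k, try every first piece i and keep the best of price[i] + r[k−i].
r[1] = 3
r[2] = max(3+3, 3+0) = 6
r[3] = max(3+6, 3+3, 11+0) = 11
r[4] = max(3+11, 3+6, 11+3, 10+0) = 14
r[5] = max(3+14, 3+11, 11+6, 10+3, 9+0) = 17
r[6] = max(3+17, 3+14, 11+11, 10+6, 9+3, 11+0) = 22
r[7] = max(3+22, 3+17, 11+14, …, 11+3, 19+0) = 25
r[8] = max(3+25, 3+22, 11+17, …, 19+3, 34+0) = 34
r[9] = max(3+34, 3+25, 11+22, …, 34+3, 31+0) = 37
r[10] = max(3+37, 3+34, 11+25, …, 31+3, 26+0) = 40
One optimal cutting: 8 + 1 + 1 → $34 + $3 + $3 = $40.

40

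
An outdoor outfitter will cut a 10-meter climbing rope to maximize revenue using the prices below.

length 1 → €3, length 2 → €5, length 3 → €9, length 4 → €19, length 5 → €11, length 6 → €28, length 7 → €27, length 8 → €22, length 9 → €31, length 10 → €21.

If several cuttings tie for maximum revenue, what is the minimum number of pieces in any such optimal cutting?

2

Let r[k] be the best obtainable value from length k. For each k, try every first piece i and keep the best of price[i] + r[k−i].
r[1] = 3
r[2] = max(3+3, 5+0) = 6
r[3] = max(3+6, 5+3, 9+0) = 9
r[4] = max(3+9, 5+6, 9+3, 19+0) = 19
r[5] = max(3+19, 5+9, 9+6, 19+3, 11+0) = 22
r[6] = max(3+22, 5+19, 9+9, 19+6, 11+3, 28+0) = 28
r[7] = max(3+28, 5+22, 9+19, …, 28+3, 27+0) = 31
r[8] = max(3+31, 5+28, 9+22, …, 27+3, 22+0) = 38
r[9] = max(3+38, 5+31, 9+28, …, 22+3, 31+0) = 41
r[10] = max(3+41, 5+38, 9+31, …, 31+3, 21+0) = 47
Maximum revenue is €47.
Now minimize piece count subject to staying optimal: for each k, pieces[k] = 1 + min over i with p[i]+r[k−i]=r[k] of pieces[k−i].
pieces[7] = 2
pieces[8] = 2
pieces[9] = 3
pieces[10] = 2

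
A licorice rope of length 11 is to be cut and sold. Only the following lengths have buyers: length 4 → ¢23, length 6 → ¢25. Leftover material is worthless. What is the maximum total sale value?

Build r[k] bottom-up: r[k] = max over allowed piece i of (p[i] + r[k−i]).
r[1] = 0
r[2] = 0
r[3] = 0
r[4] = 23
r[5] = 23
r[6] = 25
r[7] = 25
r[8] = 46  (first piece 4, then r[4]=23)
r[9] = 46
r[10] = 48  (first piece 4, then r[6]=25)
r[11] = 48
One optimal cutting: pieces 6 + 4 with 1 cm of scrap → ¢48.

48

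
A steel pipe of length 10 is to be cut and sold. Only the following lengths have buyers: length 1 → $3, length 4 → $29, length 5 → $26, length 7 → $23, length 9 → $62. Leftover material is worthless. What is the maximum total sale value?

65

Consider every possible first cut. r[k] is the best of p[i]+r[k−i] over all sellable i≤k.
r[1] = 3
r[2] = 6  (first piece 1, then r[1]=3)
r[3] = 9  (first piece 1, then r[2]=6)
r[4] = max(3+9, 29+0) = 29
r[5] = max(3+29, 29+3, 26+0) = 32
r[6] = max(3+32, 29+6, 26+3) = 35
r[7] = max(3+35, 29+9, 26+6, 23+0) = 38
r[8] = max(3+38, 29+29, 26+9, 23+3) = 58
r[9] = max(3+58, 29+32, 26+29, 23+6, 62+0) = 62
r[10] = max(3+62, 29+35, 26+32, 23+9, 62+3) = 65
One optimal cutting: 9 + 1 → $65.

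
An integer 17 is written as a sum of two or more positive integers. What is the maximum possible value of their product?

Define m[k] = max over 1≤i<k of i · max(k−i, m[k−i]); the inner max lets the remainder stay uncut if that's better.
m[2] = 1×max(1,0) = 1×1 = 1
m[3] = 1×max(2,1) = 1×2 = 2
m[4] = 2×max(2,1) = 2×2 = 4
m[5] = 2×max(3,2) = 2×3 = 6
m[6] = 3×max(3,2) = 3×3 = 9
m[7] = 2×max(5,6) = 2×6 = 12
m[8] = 2×max(6,9) = 2×9 = 18
m[9] = 3×max(6,9) = 3×9 = 27
m[10] = 2×max(8,18) = 2×18 = 36
m[11] = 2×max(9,27) = 2×27 = 54
m[12] = 3×max(9,27) = 3×27 = 81
m[13] = 2×max(11,54) = 2×54 = 108
m[14] = 2×max(12,81) = 2×81 = 162
m[15] = 3×max(12,81) = 3×81 = 243
m[16] = 2×max(14,162) = 2×162 = 324
m[17] = 2×max(15,243) = 2×243 = 486
One optimal split: 3 + 3 + 3 + 3 + 3 + 2; product 3×3×3×3×3×2 = 486.

486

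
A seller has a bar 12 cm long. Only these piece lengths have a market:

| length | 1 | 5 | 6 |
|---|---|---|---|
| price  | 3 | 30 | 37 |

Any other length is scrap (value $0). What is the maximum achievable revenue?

74

Build best[k] bottom-up: best[k] = max over allowed piece i of (p[i] + best[k−i]).
best[1] = 3
best[2] = 6  (first piece 1, then best[1]=3)
best[3] = 9  (first piece 1, then best[2]=6)
best[4] = 12  (first piece 1, then best[3]=9)
best[5] = max(3+12, 30+0) = 30
best[6] = max(3+30, 30+3, 37+0) = 37
best[7] = max(3+37, 30+6, 37+3) = 40
best[8] = max(3+40, 30+9, 37+6) = 43
best[9] = max(3+43, 30+12, 37+9) = 46
best[10] = max(3+46, 30+30, 37+12) = 60
best[11] = max(3+60, 30+37, 37+30) = 67
best[12] = max(3+67, 30+40, 37+37) = 74
One optimal cutting: 6 + 6 → $74.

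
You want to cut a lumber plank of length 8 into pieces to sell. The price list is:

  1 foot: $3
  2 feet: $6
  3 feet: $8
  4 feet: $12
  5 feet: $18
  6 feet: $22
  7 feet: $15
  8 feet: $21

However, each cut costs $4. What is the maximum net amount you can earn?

24

Build net[k] bottom-up: net[k] = max over allowed piece i of (p[i] + net[k−i]) − 4 per cut.
net[1] = 3
net[2] = max(3+3-4, 6+0) = 6
net[3] = max(3+6-4, 6+3-4, 8+0) = 8
net[4] = max(3+8-4, 6+6-4, 8+3-4, 12+0) = 12
net[5] = max(3+12-4, 6+8-4, 8+6-4, 12+3-4, 18+0) = 18
net[6] = max(3+18-4, 6+12-4, 8+8-4, 12+6-4, 18+3-4, 22+0) = 22
net[7] = max(3+22-4, 6+18-4, 8+12-4, …, 22+3-4, 15+0) = 21
net[8] = max(3+21-4, 6+22-4, 8+18-4, …, 15+3-4, 21+0) = 24
One optimal plan: pieces 6 + 2 (1 cut) → $28 − $4 = $24.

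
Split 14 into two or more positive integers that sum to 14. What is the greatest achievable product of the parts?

Fill prod[k] for k=2..14: at each k try every first piece i and multiply by the better of (k−i) uncut or prod[k−i].
Small cases: prod[2]=1, prod[3]=2, prod[4]=4, prod[5]=6, prod[6]=9, prod[7]=12, prod[8]=18.
prod[9] = max(1·18, 2·12, 3·9, …, 7·2, 8·1) = 27
prod[10] = max(1·27, 2·18, 3·12, …, 8·2, 9·1) = 36
prod[11] = max(1·36, 2·27, 3·18, …, 9·2, 10·1) = 54
prod[12] = max(1·54, 2·36, 3·27, …, 10·2, 11·1) = 81
prod[13] = max(1·81, 2·54, 3·36, …, 11·2, 12·1) = 108
prod[14] = max(1·108, 2·81, 3·54, …, 12·2, 13·1) = 162
One optimal split: 3 + 3 + 3 + 3 + 2; product 3·3·3·3·2 = 162.

162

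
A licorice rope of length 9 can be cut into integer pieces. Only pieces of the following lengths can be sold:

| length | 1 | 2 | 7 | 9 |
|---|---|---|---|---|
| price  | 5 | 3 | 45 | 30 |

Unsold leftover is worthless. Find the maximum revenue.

55

Let best[k] be the best obtainable value from length k. For each k, try every first piece i and keep the best of price[i] + best[k−i].
best[1] = 5
best[2] = max(5+5, 3+0) = 10
best[3] = max(5+10, 3+5) = 15
best[4] = max(5+15, 3+10) = 20
best[5] = max(5+20, 3+15) = 25
best[6] = max(5+25, 3+20) = 30
best[7] = max(5+30, 3+25, 45+0) = 45
best[8] = max(5+45, 3+30, 45+5) = 50
best[9] = max(5+50, 3+45, 45+10, 30+0) = 55
One optimal cutting: 7 + 1 + 1 → ¢55.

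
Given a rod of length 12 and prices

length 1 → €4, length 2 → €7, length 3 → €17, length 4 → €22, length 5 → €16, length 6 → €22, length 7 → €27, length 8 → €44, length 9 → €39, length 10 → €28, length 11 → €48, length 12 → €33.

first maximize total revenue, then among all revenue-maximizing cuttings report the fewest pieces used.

4

Let r[k] be the best obtainable value from length k. For each k, try every first piece i and keep the best of price[i] + r[k−i].
r[1] = 4
r[2] = 8  (first piece 1, then r[1]=4)
r[3] = 17
r[4] = 22
r[5] = 26  (first piece 1, then r[4]=22)
r[6] = 34  (first piece 3, then r[3]=17)
r[7] = 39  (first piece 3, then r[4]=22)
r[8] = 44  (first piece 4, then r[4]=22)
r[9] = 51  (first piece 3, then r[6]=34)
r[10] = 56  (first piece 3, then r[7]=39)
r[11] = 61  (first piece 3, then r[8]=44)
r[12] = 68  (first piece 3, then r[9]=51)
Maximum revenue is €68.
Now minimize piece count subject to staying optimal: for each k, pieces[k] = 1 + min over i with p[i]+r[k−i]=r[k] of pieces[k−i].
pieces[9] = 3
pieces[10] = 3
pieces[11] = 2
pieces[12] = 4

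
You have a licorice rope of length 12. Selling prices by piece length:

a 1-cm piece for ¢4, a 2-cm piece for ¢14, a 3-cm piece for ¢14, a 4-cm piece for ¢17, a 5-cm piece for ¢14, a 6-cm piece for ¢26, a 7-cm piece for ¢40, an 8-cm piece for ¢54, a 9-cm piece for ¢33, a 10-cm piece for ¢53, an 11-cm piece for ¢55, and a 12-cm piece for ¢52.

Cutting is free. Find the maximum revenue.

84

Let best[k] be the best obtainable value from length k. For each k, try every first piece i and keep the best of price[i] + best[k−i].
best[1] = 4
best[2] = 14
best[3] = 18  (first piece 1, then best[2]=14)
best[4] = 28  (first piece 2, then best[2]=14)
best[5] = 32  (first piece 1, then best[4]=28)
best[6] = 42  (first piece 2, then best[4]=28)
best[7] = 46  (first piece 1, then best[6]=42)
best[8] = 56  (first piece 2, then best[6]=42)
best[9] = 60  (first piece 1, then best[8]=56)
best[10] = 70  (first piece 2, then best[8]=56)
best[11] = 74  (first piece 1, then best[10]=70)
best[12] = 84  (first piece 2, then best[10]=70)
One optimal cutting: 2 + 2 + 2 + 2 + 2 + 2 → ¢14 + ¢14 + ¢14 + ¢14 + ¢14 + ¢14 = ¢84.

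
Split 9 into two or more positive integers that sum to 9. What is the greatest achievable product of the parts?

Define f[k] = max over 1≤i<k of i · max(k−i, f[k−i]); the inner max lets the remainder stay uncut if that's better.
Small cases: f[2]=1.
f[3] = 1·max(2,1) = 1·2 = 2
f[4] = 2·max(2,1) = 2·2 = 4
f[5] = 2·max(3,2) = 2·3 = 6
f[6] = 3·max(3,2) = 3·3 = 9
f[7] = 2·max(5,6) = 2·6 = 12
f[8] = 2·max(6,9) = 2·9 = 18
f[9] = 3·max(6,9) = 3·9 = 27
One optimal split: 3 + 3 + 3; product 3·3·3 = 27.

27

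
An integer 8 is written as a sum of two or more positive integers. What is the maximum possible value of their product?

18

Fill prod[k] for k=2..8: at each k try every first piece i and multiply by the better of (k−i) uncut or prod[k−i].
prod[2] = 1×max(1,0) = 1×1 = 1
prod[3] = 1×max(2,1) = 1×2 = 2
prod[4] = 2×max(2,1) = 2×2 = 4
prod[5] = 2×max(3,2) = 2×3 = 6
prod[6] = 3×max(3,2) = 3×3 = 9
prod[7] = 2×max(5,6) = 2×6 = 12
prod[8] = 2×max(6,9) = 2×9 = 18
One optimal split: 3 + 3 + 2; product 3×3×2 = 18.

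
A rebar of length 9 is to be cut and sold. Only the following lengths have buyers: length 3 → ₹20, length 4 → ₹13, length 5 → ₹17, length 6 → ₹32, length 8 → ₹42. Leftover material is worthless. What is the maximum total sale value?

Build f[k] bottom-up: f[k] = max over allowed piece i of (p[i] + f[k−i]).
f[1] = 0
f[2] = 0
f[3] = 20
f[4] = max(20+0, 13+0) = 20
f[5] = max(20+0, 13+0, 17+0) = 20
f[6] = max(20+20, 13+0, 17+0, 32+0) = 40
f[7] = max(20+20, 13+20, 17+0, 32+0) = 40
f[8] = max(20+20, 13+20, 17+20, 32+0, 42+0) = 42
f[9] = max(20+40, 13+20, 17+20, 32+20, 42+0) = 60
One optimal cutting: 3 + 3 + 3 → ₹60.

60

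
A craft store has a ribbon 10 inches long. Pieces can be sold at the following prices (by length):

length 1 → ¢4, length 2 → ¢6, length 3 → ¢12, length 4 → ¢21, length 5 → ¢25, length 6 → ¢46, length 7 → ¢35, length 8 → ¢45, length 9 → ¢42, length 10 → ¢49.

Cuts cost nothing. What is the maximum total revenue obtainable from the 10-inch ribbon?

67

Let r[k] be the best obtainable value from length k. For each k, try every first piece i and keep the best of price[i] + r[k−i].
r[1] = 4
r[2] = max(4+4, 6+0) = 8
r[3] = max(4+8, 6+4, 12+0) = 12
r[4] = max(4+12, 6+8, 12+4, 21+0) = 21
r[5] = max(4+21, 6+12, 12+8, 21+4, 25+0) = 25
r[6] = max(4+25, 6+21, 12+12, 21+8, 25+4, 46+0) = 46
r[7] = max(4+46, 6+25, 12+21, …, 46+4, 35+0) = 50
r[8] = max(4+50, 6+46, 12+25, …, 35+4, 45+0) = 54
r[9] = max(4+54, 6+50, 12+46, …, 45+4, 42+0) = 58
r[10] = max(4+58, 6+54, 12+50, …, 42+4, 49+0) = 67
One optimal cutting: 6 + 4 → ¢46 + ¢21 = ¢67.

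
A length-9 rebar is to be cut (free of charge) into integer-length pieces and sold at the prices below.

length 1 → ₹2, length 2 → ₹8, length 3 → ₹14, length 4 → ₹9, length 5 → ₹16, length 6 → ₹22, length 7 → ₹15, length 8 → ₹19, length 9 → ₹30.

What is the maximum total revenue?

Build R[k] bottom-up: R[k] = max over allowed piece i of (p[i] + R[k−i]).
R[1] = 2
R[2] = max(2+2, 8+0) = 8
R[3] = max(2+8, 8+2, 14+0) = 14
R[4] = max(2+14, 8+8, 14+2, 9+0) = 16
R[5] = max(2+16, 8+14, 14+8, 9+2, 16+0) = 22
R[6] = max(2+22, 8+16, 14+14, 9+8, 16+2, 22+0) = 28
R[7] = max(2+28, 8+22, 14+16, …, 22+2, 15+0) = 30
R[8] = max(2+30, 8+28, 14+22, …, 15+2, 19+0) = 36
R[9] = max(2+36, 8+30, 14+28, …, 19+2, 30+0) = 42
One optimal cutting: 3 + 3 + 3 → ₹14 + ₹14 + ₹14 = ₹42.

42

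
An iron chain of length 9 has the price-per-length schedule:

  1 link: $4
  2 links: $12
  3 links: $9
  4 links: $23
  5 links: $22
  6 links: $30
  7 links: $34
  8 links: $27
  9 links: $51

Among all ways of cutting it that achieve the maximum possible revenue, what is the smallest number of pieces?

Build r[k] bottom-up: r[k] = max over allowed piece i of (p[i] + r[k−i]).
r[1] = 4
r[2] = max(4+4, 12+0) = 12
r[3] = max(4+12, 12+4, 9+0) = 16
r[4] = max(4+16, 12+12, 9+4, 23+0) = 24
r[5] = max(4+24, 12+16, 9+12, 23+4, 22+0) = 28
r[6] = max(4+28, 12+24, 9+16, 23+12, 22+4, 30+0) = 36
r[7] = max(4+36, 12+28, 9+24, …, 30+4, 34+0) = 40
r[8] = max(4+40, 12+36, 9+28, …, 34+4, 27+0) = 48
r[9] = max(4+48, 12+40, 9+36, …, 27+4, 51+0) = 52
Maximum revenue is $52.
Now minimize piece count subject to staying optimal: for each k, pieces[k] = 1 + min over i with p[i]+r[k−i]=r[k] of pieces[k−i].
pieces[6] = 3
pieces[7] = 4
pieces[8] = 4
pieces[9] = 5

5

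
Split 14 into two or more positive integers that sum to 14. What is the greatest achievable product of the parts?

162

Fill P[k] for k=2..14: at each k try every first piece i and multiply by the better of (k−i) uncut or P[k−i].
Small cases: P[2]=1, P[3]=2, P[4]=4, P[5]=6, P[6]=9, P[7]=12.
P[8] = max(1*12, 2*9, 3*6, …, 6*2, 7*1) = 18
P[9] = max(1*18, 2*12, 3*9, …, 7*2, 8*1) = 27
P[10] = max(1*27, 2*18, 3*12, …, 8*2, 9*1) = 36
P[11] = max(1*36, 2*27, 3*18, …, 9*2, 10*1) = 54
P[12] = max(1*54, 2*36, 3*27, …, 10*2, 11*1) = 81
P[13] = max(1*81, 2*54, 3*36, …, 11*2, 12*1) = 108
P[14] = max(1*108, 2*81, 3*54, …, 12*2, 13*1) = 162
One optimal split: 3 + 3 + 3 + 3 + 2; product 3*3*3*3*2 = 162.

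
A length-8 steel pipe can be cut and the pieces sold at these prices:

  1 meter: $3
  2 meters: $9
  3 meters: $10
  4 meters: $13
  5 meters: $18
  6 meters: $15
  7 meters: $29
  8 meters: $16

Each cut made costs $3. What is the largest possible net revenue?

29

Let v[k] be the best obtainable value from length k. For each k, try every first piece i and keep the best of price[i] + v[k−i] minus the 3 cut fee when i<k.
v[1] = 3
v[2] = 9
v[3] = 10
v[4] = 15  (first piece 2, then v[2]=9)
v[5] = 18
v[6] = 21  (first piece 2, then v[4]=15)
v[7] = 29
v[8] = 29  (first piece 1, then v[7]=29)
One optimal plan: pieces 7 + 1 (1 cut) → $32 − $3 = $29.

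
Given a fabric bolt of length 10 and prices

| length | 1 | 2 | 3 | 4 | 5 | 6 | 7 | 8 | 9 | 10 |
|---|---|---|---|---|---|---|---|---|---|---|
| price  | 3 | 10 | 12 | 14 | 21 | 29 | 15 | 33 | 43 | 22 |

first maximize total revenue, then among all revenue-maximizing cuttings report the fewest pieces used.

Build r[k] bottom-up: r[k] = max over allowed piece i of (p[i] + r[k−i]).
r[1] = 3
r[2] = 10
r[3] = 13  (first piece 1, then r[2]=10)
r[4] = 20  (first piece 2, then r[2]=10)
r[5] = 23  (first piece 1, then r[4]=20)
r[6] = 30  (first piece 2, then r[4]=20)
r[7] = 33  (first piece 1, then r[6]=30)
r[8] = 40  (first piece 2, then r[6]=30)
r[9] = 43  (first piece 1, then r[8]=40)
r[10] = 50  (first piece 2, then r[8]=40)
Maximum revenue is $50.
Now minimize piece count subject to staying optimal: for each k, pieces[k] = 1 + min over i with p[i]+r[k−i]=r[k] of pieces[k−i].
pieces[7] = 4
pieces[8] = 4
pieces[9] = 1
pieces[10] = 5

5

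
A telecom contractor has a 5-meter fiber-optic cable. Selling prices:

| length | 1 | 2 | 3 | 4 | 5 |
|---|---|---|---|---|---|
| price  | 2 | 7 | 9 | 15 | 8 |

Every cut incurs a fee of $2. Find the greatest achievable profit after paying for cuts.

15

Let v[k] be the best obtainable value from length k. For each k, try every first piece i and keep the best of price[i] + v[k−i] minus the 2 cut fee when i<k.
v[1] = 2
v[2] = max(2+2-2, 7+0) = 7
v[3] = max(2+7-2, 7+2-2, 9+0) = 9
v[4] = max(2+9-2, 7+7-2, 9+2-2, 15+0) = 15
v[5] = max(2+15-2, 7+9-2, 9+7-2, 15+2-2, 8+0) = 15
One optimal plan: pieces 4 + 1 (1 cut) → $17 − $2 = $15.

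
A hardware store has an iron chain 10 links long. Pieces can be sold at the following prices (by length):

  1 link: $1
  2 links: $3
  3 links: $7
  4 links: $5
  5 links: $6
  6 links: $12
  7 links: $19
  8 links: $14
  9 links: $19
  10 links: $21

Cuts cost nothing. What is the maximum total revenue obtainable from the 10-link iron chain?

Consider every possible first cut. r[k] is the best of p[i]+r[k−i] over all sellable i≤k.
r[1] = 1
r[2] = max(1+1, 3+0) = 3
r[3] = max(1+3, 3+1, 7+0) = 7
r[4] = max(1+7, 3+3, 7+1, 5+0) = 8
r[5] = max(1+8, 3+7, 7+3, 5+1, 6+0) = 10
r[6] = max(1+10, 3+8, 7+7, 5+3, 6+1, 12+0) = 14
r[7] = max(1+14, 3+10, 7+8, …, 12+1, 19+0) = 19
r[8] = max(1+19, 3+14, 7+10, …, 19+1, 14+0) = 20
r[9] = max(1+20, 3+19, 7+14, …, 14+1, 19+0) = 22
r[10] = max(1+22, 3+20, 7+19, …, 19+1, 21+0) = 26
One optimal cutting: 7 + 3 → $19 + $7 = $26.

26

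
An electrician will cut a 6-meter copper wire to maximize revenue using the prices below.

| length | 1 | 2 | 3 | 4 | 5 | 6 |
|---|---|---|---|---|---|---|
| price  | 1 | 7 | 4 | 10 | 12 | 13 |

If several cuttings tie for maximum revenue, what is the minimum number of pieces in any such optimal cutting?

3

Let r[k] be the best obtainable value from length k. For each k, try every first piece i and keep the best of price[i] + r[k−i].
r[1] = 1
r[2] = max(1+1, 7+0) = 7
r[3] = max(1+7, 7+1, 4+0) = 8
r[4] = max(1+8, 7+7, 4+1, 10+0) = 14
r[5] = max(1+14, 7+8, 4+7, 10+1, 12+0) = 15
r[6] = max(1+15, 7+14, 4+8, 10+7, 12+1, 13+0) = 21
Maximum revenue is €21.
Now minimize piece count subject to staying optimal: for each k, pieces[k] = 1 + min over i with p[i]+r[k−i]=r[k] of pieces[k−i].
pieces[3] = 2
pieces[4] = 2
pieces[5] = 3
pieces[6] = 3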